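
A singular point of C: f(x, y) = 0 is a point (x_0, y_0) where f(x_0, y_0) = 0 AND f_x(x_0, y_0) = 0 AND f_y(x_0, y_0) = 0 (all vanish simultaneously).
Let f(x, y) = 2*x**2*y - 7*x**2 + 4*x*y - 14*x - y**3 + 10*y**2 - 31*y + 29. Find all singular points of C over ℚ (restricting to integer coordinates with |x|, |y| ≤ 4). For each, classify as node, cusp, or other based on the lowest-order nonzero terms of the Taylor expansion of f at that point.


Singular points: {(-1, 3)}; classification: node.

Compute partial derivatives:
  f_x = 4*x*y - 14*x + 4*y - 14.
  f_y = 2*x**2 + 4*x - 3*y**2 + 20*y - 31.
Scan x_0 ∈ {−4, ..., 4}. For each x_0, f_y(x_0, y) is a polynomial in y; find its integer roots y ∈ {−4, ..., 4}, then test f_x and f at those candidates.
  x = -4: f_y(-4, y) = -3*y**2 + 20*y - 15; no integer root y with |y| ≤ 4.
  x = -3: f_y(-3, y) = -3*y**2 + 20*y - 25; no integer root y with |y| ≤ 4.
  x = -2: f_y(-2, y) = -3*y**2 + 20*y - 31; no integer root y with |y| ≤ 4.
  x = -1: f_y(-1, y) = -3*y**2 + 20*y - 33; vanishes at y ∈ {3}. (-1, 3): f_x = 0, f = 0 — SINGULAR.
  x = 0: f_y(0, y) = -3*y**2 + 20*y - 31; no integer root y with |y| ≤ 4.
  x = 1: f_y(1, y) = -3*y**2 + 20*y - 25; no integer root y with |y| ≤ 4.
  x = 2: f_y(2, y) = -3*y**2 + 20*y - 15; no integer root y with |y| ≤ 4.
  x = 3: f_y(3, y) = -3*y**2 + 20*y - 1; no integer root y with |y| ≤ 4.
  x = 4: f_y(4, y) = -3*y**2 + 20*y + 17; no integer root y with |y| ≤ 4.
Only singular point on the grid: (-1, 3).
Classify: substitute x = -1 + u, y = 3 + v and expand: f = 2*u**2*v - u**2 - v**3 + v**2.
No constant or linear terms (consistent with a singular point). Quadratic part: -u**2 + v**2. Cubic part: 2*u**2*v - v**3.
The quadratic part v**2 - u**2 = (v − u)(v + u) splits into two distinct linear factors, so there are two distinct tangent lines y − 3 = ±(x − -1) — this is a node (ordinary double point).
Classification: node.


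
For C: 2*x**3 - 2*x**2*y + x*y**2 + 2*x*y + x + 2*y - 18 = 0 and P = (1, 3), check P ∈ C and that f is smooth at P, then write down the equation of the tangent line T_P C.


Tangent line at P: 10*x + 8*y - 34 = 0.

Step 1: f(1, 3) = 0, so P lies on C.
Step 2: partial derivatives
  f_x(x, y) = 6*x**2 - 4*x*y + y**2 + 2*y + 1, f_y(x, y) = -2*x**2 + 2*x*y + 2*x + 2.
  f_x(P) = 10, f_y(P) = 8 (gradient nonzero, so P is smooth).
Step 3: tangent line at P: 10·(x − 1) + 8·(y − 3) = 0.
Expanding: 10*x + 8*y - 34 = 0.


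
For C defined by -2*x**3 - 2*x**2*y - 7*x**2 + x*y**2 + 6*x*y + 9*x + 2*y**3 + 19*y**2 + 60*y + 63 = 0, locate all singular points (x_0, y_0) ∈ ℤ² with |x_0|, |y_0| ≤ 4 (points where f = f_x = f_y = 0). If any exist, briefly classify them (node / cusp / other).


Singular points: {(0, -3)}; classification: node.

Compute partial derivatives:
  f_x = -6*x**2 - 4*x*y - 14*x + y**2 + 6*y + 9.
  f_y = -2*x**2 + 2*x*y + 6*x + 6*y**2 + 38*y + 60.
Scan x_0 ∈ {−4, ..., 4}. For each x_0, f_y(x_0, y) is a polynomial in y; find its integer roots y ∈ {−4, ..., 4}, then test f_x and f at those candidates.
  x = -4: f_y(-4, y) = 6*y**2 + 30*y + 4; no integer root y with |y| ≤ 4.
  x = -3: f_y(-3, y) = 6*y**2 + 32*y + 24; no integer root y with |y| ≤ 4.
  x = -2: f_y(-2, y) = 6*y**2 + 34*y + 40; vanishes at y ∈ {-4}. (-2, -4): f_x = -27 ≠ 0.
  x = -1: f_y(-1, y) = 6*y**2 + 36*y + 52; no integer root y with |y| ≤ 4.
  x = 0: f_y(0, y) = 6*y**2 + 38*y + 60; vanishes at y ∈ {-3}. (0, -3): f_x = 0, f = 0 — SINGULAR.
  x = 1: f_y(1, y) = 6*y**2 + 40*y + 64; vanishes at y ∈ {-4}. (1, -4): f_x = -3 ≠ 0.
  x = 2: f_y(2, y) = 6*y**2 + 42*y + 64; no integer root y with |y| ≤ 4.
  x = 3: f_y(3, y) = 6*y**2 + 44*y + 60; no integer root y with |y| ≤ 4.
  x = 4: f_y(4, y) = 6*y**2 + 46*y + 52; no integer root y with |y| ≤ 4.
Only singular point on the grid: (0, -3).
Classify: substitute x = 0 + u, y = -3 + v and expand: f = -2*u**3 - 2*u**2*v - u**2 + u*v**2 + 2*v**3 + v**2.
No constant or linear terms (consistent with a singular point). Quadratic part: -u**2 + v**2. Cubic part: -2*u**3 - 2*u**2*v + u*v**2 + 2*v**3.
The quadratic part v**2 - u**2 = (v − u)(v + u) splits into two distinct linear factors, so there are two distinct tangent lines y − -3 = ±(x − 0) — this is a node (ordinary double point).
Classification: node.


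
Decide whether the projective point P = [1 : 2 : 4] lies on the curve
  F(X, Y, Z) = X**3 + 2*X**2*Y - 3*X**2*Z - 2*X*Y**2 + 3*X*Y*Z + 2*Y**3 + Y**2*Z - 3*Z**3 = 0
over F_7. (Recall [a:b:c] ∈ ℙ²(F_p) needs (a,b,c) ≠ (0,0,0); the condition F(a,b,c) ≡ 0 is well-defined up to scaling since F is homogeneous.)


F(1,2,4) ≡ 3 (mod 7); P is NOT on the curve.

Evaluate F(1, 2, 4) term-by-term (mod 7).
  X**3 ↦ 1·1·1·1 = 1
  2*X**2*Y ↦ 2·1·2·1 = 4
  -3*X**2*Z ↦ -3·1·1·4 = -12
  -2*X*Y**2 ↦ -2·1·4·1 = -8
  3*X*Y*Z ↦ 3·1·2·4 = 24
  2*Y**3 ↦ 2·1·8·1 = 16
  Y**2*Z ↦ 1·1·4·4 = 16
  -3*Z**3 ↦ -3·1·1·64 = -192
Sum: F(1, 2, 4) = (1) + (4) + (-12) + (-8) + (24) + (16) + (16) + (-192) = -151.
Reducing mod 7: -151 ≡ 3 (mod 7).
Since F(a, b, c) ≡ 3 ≠ 0 (mod 7), P does NOT lie on the curve.


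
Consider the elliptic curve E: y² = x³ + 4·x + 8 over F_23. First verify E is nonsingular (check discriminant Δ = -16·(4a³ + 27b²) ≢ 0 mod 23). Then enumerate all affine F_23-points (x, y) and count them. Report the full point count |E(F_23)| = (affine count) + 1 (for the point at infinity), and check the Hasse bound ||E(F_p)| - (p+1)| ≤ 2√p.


Affine points = {(0, 10), (0, 13), (1, 6), (1, 17), (2, 1), (2, 22), (3, 1), (3, 22), (6, 8), (6, 15), (8, 0), (10, 6), (10, 17), (11, 7), (11, 16), (12, 6), (12, 17), (13, 7), (13, 16), (14, 5), (14, 18), (15, 4), (15, 19), (18, 1), (18, 22), (22, 7), (22, 16)}; affine count = 27; |E(F_23)| = 28.

Discriminant check: Δ ∝ 4a³ + 27b² = 4·4³ + 27·8² = 4·64 + 27·64 ≡ 6 (mod 23). Nonzero ⇒ E is nonsingular.
For each x ∈ F_23, compute rhs = x³ + 4·x + 8 mod 23, then count y ∈ F_23 with y² ≡ rhs.
  x = 0: rhs = 8, matching y values: 10, 13 (2 points).
  x = 1: rhs = 13, matching y values: 6, 17 (2 points).
  x = 2: rhs = 1, matching y values: 1, 22 (2 points).
  x = 3: rhs = 1, matching y values: 1, 22 (2 points).
  x = 4: rhs = 19, matching y values: none (0 points).
  x = 5: rhs = 15, matching y values: none (0 points).
  x = 6: rhs = 18, matching y values: 8, 15 (2 points).
  x = 7: rhs = 11, matching y values: none (0 points).
  x = 8: rhs = 0, matching y values: 0 (1 points).
  x = 9: rhs = 14, matching y values: none (0 points).
  x = 10: rhs = 13, matching y values: 6, 17 (2 points).
  x = 11: rhs = 3, matching y values: 7, 16 (2 points).
  x = 12: rhs = 13, matching y values: 6, 17 (2 points).
  x = 13: rhs = 3, matching y values: 7, 16 (2 points).
  x = 14: rhs = 2, matching y values: 5, 18 (2 points).
  x = 15: rhs = 16, matching y values: 4, 19 (2 points).
  x = 16: rhs = 5, matching y values: none (0 points).
  x = 17: rhs = 21, matching y values: none (0 points).
  x = 18: rhs = 1, matching y values: 1, 22 (2 points).
  x = 19: rhs = 20, matching y values: none (0 points).
  x = 20: rhs = 15, matching y values: none (0 points).
  x = 21: rhs = 15, matching y values: none (0 points).
  x = 22: rhs = 3, matching y values: 7, 16 (2 points).
Total affine count: 27.
Full point count |E(F_23)| = 27 + 1 = 28.
Hasse bound: |28 − (23+1)| = |4| = 4 ≤ 2√23 ≈ 9.5917 ✓.


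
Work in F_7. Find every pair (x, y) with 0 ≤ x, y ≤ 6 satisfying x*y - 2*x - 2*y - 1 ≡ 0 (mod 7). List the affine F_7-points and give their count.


Affine F_7-points: {(0, 3), (1, 4), (3, 0), (4, 1), (5, 6), (6, 5)}; count = 6.

For each of the 49 pairs (x, y) ∈ F_7², evaluate f(x, y) mod 7. Record the zeros.
  x = 0: [0↦6, 1↦4, 2↦2, 3↦0, 4↦5, 5↦3, 6↦1]  zeros at y ∈ {3}
  x = 1: [0↦4, 1↦3, 2↦2, 3↦1, 4↦0, 5↦6, 6↦5]  zeros at y ∈ {4}
  x = 2: [0↦2, 1↦2, 2↦2, 3↦2, 4↦2, 5↦2, 6↦2]  zeros at y ∈ ∅
  x = 3: [0↦0, 1↦1, 2↦2, 3↦3, 4↦4, 5↦5, 6↦6]  zeros at y ∈ {0}
  x = 4: [0↦5, 1↦0, 2↦2, 3↦4, 4↦6, 5↦1, 6↦3]  zeros at y ∈ {1}
  x = 5: [0↦3, 1↦6, 2↦2, 3↦5, 4↦1, 5↦4, 6↦0]  zeros at y ∈ {6}
  x = 6: [0↦1, 1↦5, 2↦2, 3↦6, 4↦3, 5↦0, 6↦4]  zeros at y ∈ {5}
Collecting zeros: affine points = {(0, 3), (1, 4), (3, 0), (4, 1), (5, 6), (6, 5)}.
Total count |C(F_7)_aff| = 6.


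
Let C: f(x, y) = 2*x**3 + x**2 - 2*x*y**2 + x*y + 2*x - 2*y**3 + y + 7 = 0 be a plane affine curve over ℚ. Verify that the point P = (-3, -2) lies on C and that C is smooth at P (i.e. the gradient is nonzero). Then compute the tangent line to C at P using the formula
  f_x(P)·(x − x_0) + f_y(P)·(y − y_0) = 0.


Tangent line at P: 40*x - 50*y + 20 = 0.

Step 1: f(-3, -2) = 0, so P lies on C.
Step 2: partial derivatives
  f_x(x, y) = 6*x**2 + 2*x - 2*y**2 + y + 2, f_y(x, y) = -4*x*y + x - 6*y**2 + 1.
  f_x(P) = 40, f_y(P) = -50 (gradient nonzero, so P is smooth).
Step 3: tangent line at P: 40·(x − -3) + -50·(y − -2) = 0.
Expanding: 40*x - 50*y + 20 = 0.


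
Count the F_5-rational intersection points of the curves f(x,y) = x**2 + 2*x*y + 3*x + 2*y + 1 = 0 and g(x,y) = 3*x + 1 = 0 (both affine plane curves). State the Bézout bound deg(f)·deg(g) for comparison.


Common zeros: {(3, 2)}; count = 1; Bézout bound = 2.

deg(f) = 2, deg(g) = 1, so Bézout bound = 2.
Scan x ∈ F_5. For each x, list the y ∈ F_5 with f(x, y) ≡ 0 and those with g(x, y) ≡ 0 (mod 5); the common zeros in that column are the intersection.
  x = 0: f ≡ 0 at y ∈ {2}; g ≡ 0 at y ∈ ∅; common: ∅.
  x = 1: f ≡ 0 at y ∈ {0}; g ≡ 0 at y ∈ ∅; common: ∅.
  x = 2: f ≡ 0 at y ∈ {4}; g ≡ 0 at y ∈ ∅; common: ∅.
  x = 3: f ≡ 0 at y ∈ {2}; g ≡ 0 at y ∈ {0, 1, 2, 3, 4}; common: {2}.
  x = 4: f ≡ 0 at y ∈ ∅; g ≡ 0 at y ∈ ∅; common: ∅.
Collecting: common zeros = {(3, 2)}, so the count is 1.
Comparison with the Bézout bound: 1 ≤ 2 = deg(f)·deg(g), as expected for curves with no common component (the affine F_5-count falls short of the bound because intersections may lie at infinity, over extension fields, or carry multiplicity).


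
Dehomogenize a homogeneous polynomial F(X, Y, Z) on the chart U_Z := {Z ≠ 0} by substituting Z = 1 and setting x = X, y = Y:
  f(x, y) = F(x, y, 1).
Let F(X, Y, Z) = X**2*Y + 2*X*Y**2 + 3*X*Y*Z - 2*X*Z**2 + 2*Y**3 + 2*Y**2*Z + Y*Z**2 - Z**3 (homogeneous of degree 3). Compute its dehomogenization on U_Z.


f(x, y) = x**2*y + 2*x*y**2 + 3*x*y - 2*x + 2*y**3 + 2*y**2 + y - 1

On U_Z we set Z = 1. Each monomial c·X^i·Y^j·Z^k in F becomes c·x^i·y^j·1^k = c·x^i·y^j.
Substituting Z = 1: F(X, Y, 1) = x**2*y + 2*x*y**2 + 3*x*y - 2*x + 2*y**3 + 2*y**2 + y - 1.
Note: deg(f) ≤ deg(F) = 3; strict inequality happens when F is divisible by Z (lost terms).


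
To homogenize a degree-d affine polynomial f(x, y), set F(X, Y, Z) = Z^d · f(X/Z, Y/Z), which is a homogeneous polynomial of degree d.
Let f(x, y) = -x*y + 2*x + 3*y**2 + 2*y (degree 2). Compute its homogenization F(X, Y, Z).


F(X, Y, Z) = -X*Y + 2*X*Z + 3*Y**2 + 2*Y*Z

deg(f) = 2.
Substitute x = X/Z, y = Y/Z into f, then multiply by Z^2.
  monomial -1·x^1·y^1 ↦ -1·X^1·Y^1·Z^0.
  monomial 2·x^1·y^0 ↦ 2·X^1·Y^0·Z^1.
  monomial 3·x^0·y^2 ↦ 3·X^0·Y^2·Z^0.
  monomial 2·x^0·y^1 ↦ 2·X^0·Y^1·Z^1.
Collecting: F(X, Y, Z) = -X*Y + 2*X*Z + 3*Y**2 + 2*Y*Z.


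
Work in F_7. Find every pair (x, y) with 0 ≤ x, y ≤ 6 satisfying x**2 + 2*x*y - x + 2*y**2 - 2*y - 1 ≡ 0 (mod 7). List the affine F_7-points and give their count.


Affine F_7-points: {(1, 2), (1, 5), (3, 2), (3, 3), (4, 5), (4, 6), (6, 3), (6, 6)}; count = 8.

For each of the 49 pairs (x, y) ∈ F_7², evaluate f(x, y) mod 7. Record the zeros.
  x = 0: [0↦6, 1↦6, 2↦3, 3↦4, 4↦2, 5↦4, 6↦3]  zeros at y ∈ ∅
  x = 1: [0↦6, 1↦1, 2↦0, 3↦3, 4↦3, 5↦0, 6↦1]  zeros at y ∈ {2, 5}
  x = 2: [0↦1, 1↦5, 2↦6, 3↦4, 4↦6, 5↦5, 6↦1]  zeros at y ∈ ∅
  x = 3: [0↦5, 1↦4, 2↦0, 3↦0, 4↦4, 5↦5, 6↦3]  zeros at y ∈ {2, 3}
  x = 4: [0↦4, 1↦5, 2↦3, 3↦5, 4↦4, 5↦0, 6↦0]  zeros at y ∈ {5, 6}
  x = 5: [0↦5, 1↦1, 2↦1, 3↦5, 4↦6, 5↦4, 6↦6]  zeros at y ∈ ∅
  x = 6: [0↦1, 1↦6, 2↦1, 3↦0, 4↦3, 5↦3, 6↦0]  zeros at y ∈ {3, 6}
Collecting zeros: affine points = {(1, 2), (1, 5), (3, 2), (3, 3), (4, 5), (4, 6), (6, 3), (6, 6)}.
Total count |C(F_7)_aff| = 8.


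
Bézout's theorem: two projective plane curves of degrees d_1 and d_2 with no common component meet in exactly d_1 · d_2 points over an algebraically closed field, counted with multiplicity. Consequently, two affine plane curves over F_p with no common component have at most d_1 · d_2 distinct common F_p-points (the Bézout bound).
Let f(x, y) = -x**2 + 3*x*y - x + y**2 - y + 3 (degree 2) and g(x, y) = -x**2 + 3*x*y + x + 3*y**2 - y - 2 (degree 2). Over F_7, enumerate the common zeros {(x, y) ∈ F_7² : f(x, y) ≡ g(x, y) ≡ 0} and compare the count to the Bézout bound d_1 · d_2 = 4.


Common zeros: ∅; count = 0; Bézout bound = 4.

deg(f) = 2, deg(g) = 2, so Bézout bound = 4.
Scan x ∈ F_7. For each x, list the y ∈ F_7 with f(x, y) ≡ 0 and those with g(x, y) ≡ 0 (mod 7); the common zeros in that column are the intersection.
  x = 0: f ≡ 0 at y ∈ ∅; g ≡ 0 at y ∈ {1, 4}; common: ∅.
  x = 1: f ≡ 0 at y ∈ {6}; g ≡ 0 at y ∈ {2}; common: ∅.
  x = 2: f ≡ 0 at y ∈ {3, 6}; g ≡ 0 at y ∈ ∅; common: ∅.
  x = 3: f ≡ 0 at y ∈ {1, 5}; g ≡ 0 at y ∈ ∅; common: ∅.
  x = 4: f ≡ 0 at y ∈ {5}; g ≡ 0 at y ∈ {0, 1}; common: ∅.
  x = 5: f ≡ 0 at y ∈ ∅; g ≡ 0 at y ∈ ∅; common: ∅.
  x = 6: f ≡ 0 at y ∈ {1, 3}; g ≡ 0 at y ∈ {2, 4}; common: ∅.
Collecting: common zeros = ∅, so the count is 0.
Comparison with the Bézout bound: 0 ≤ 4 = deg(f)·deg(g), as expected for curves with no common component (the affine F_7-count falls short of the bound because intersections may lie at infinity, over extension fields, or carry multiplicity).


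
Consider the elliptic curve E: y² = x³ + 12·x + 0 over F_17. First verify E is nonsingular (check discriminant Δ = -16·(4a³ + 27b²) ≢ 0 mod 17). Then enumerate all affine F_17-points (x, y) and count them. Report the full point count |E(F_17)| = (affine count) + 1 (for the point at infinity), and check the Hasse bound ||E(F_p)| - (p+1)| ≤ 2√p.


Affine points = {(0, 0), (1, 8), (1, 9), (2, 7), (2, 10), (5, 7), (5, 10), (6, 4), (6, 13), (7, 6), (7, 11), (8, 8), (8, 9), (9, 2), (9, 15), (10, 7), (10, 10), (11, 1), (11, 16), (12, 6), (12, 11), (15, 6), (15, 11), (16, 2), (16, 15)}; affine count = 25; |E(F_17)| = 26.

Discriminant check: Δ ∝ 4a³ + 27b² = 4·12³ + 27·0² = 4·1728 + 27·0 ≡ 10 (mod 17). Nonzero ⇒ E is nonsingular.
For each x ∈ F_17, compute rhs = x³ + 12·x + 0 mod 17, then count y ∈ F_17 with y² ≡ rhs.
  x = 0: rhs = 0, matching y values: 0 (1 points).
  x = 1: rhs = 13, matching y values: 8, 9 (2 points).
  x = 2: rhs = 15, matching y values: 7, 10 (2 points).
  x = 3: rhs = 12, matching y values: none (0 points).
  x = 4: rhs = 10, matching y values: none (0 points).
  x = 5: rhs = 15, matching y values: 7, 10 (2 points).
  x = 6: rhs = 16, matching y values: 4, 13 (2 points).
  x = 7: rhs = 2, matching y values: 6, 11 (2 points).
  x = 8: rhs = 13, matching y values: 8, 9 (2 points).
  x = 9: rhs = 4, matching y values: 2, 15 (2 points).
  x = 10: rhs = 15, matching y values: 7, 10 (2 points).
  x = 11: rhs = 1, matching y values: 1, 16 (2 points).
  x = 12: rhs = 2, matching y values: 6, 11 (2 points).
  x = 13: rhs = 7, matching y values: none (0 points).
  x = 14: rhs = 5, matching y values: none (0 points).
  x = 15: rhs = 2, matching y values: 6, 11 (2 points).
  x = 16: rhs = 4, matching y values: 2, 15 (2 points).
Total affine count: 25.
Full point count |E(F_17)| = 25 + 1 = 26.
Hasse bound: |26 − (17+1)| = |8| = 8 ≤ 2√17 ≈ 8.2462 ✓.


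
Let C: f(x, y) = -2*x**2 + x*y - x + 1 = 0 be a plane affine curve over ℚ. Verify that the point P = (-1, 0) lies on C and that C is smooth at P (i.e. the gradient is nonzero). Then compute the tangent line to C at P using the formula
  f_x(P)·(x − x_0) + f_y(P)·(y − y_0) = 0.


Tangent line at P: 3*x - y + 3 = 0.

Step 1: f(-1, 0) = 0, so P lies on C.
Step 2: partial derivatives
  f_x(x, y) = -4*x + y - 1, f_y(x, y) = x.
  f_x(P) = 3, f_y(P) = -1 (gradient nonzero, so P is smooth).
Step 3: tangent line at P: 3·(x − -1) + -1·(y − 0) = 0.
Expanding: 3*x - y + 3 = 0.


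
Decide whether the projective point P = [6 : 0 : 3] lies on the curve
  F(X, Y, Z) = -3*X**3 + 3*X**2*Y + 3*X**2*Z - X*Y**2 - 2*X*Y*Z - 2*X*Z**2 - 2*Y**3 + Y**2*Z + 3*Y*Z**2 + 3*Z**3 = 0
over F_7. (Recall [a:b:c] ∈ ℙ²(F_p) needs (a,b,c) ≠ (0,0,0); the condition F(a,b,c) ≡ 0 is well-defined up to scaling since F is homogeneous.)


F(6,0,3) ≡ 6 (mod 7); P is NOT on the curve.

Evaluate F(6, 0, 3) term-by-term (mod 7).
  -3*X**3 ↦ -3·216·1·1 = -648
  3*X**2*Y ↦ 3·36·0·1 = 0
  3*X**2*Z ↦ 3·36·1·3 = 324
  -X*Y**2 ↦ -1·6·0·1 = 0
  -2*X*Y*Z ↦ -2·6·0·3 = 0
  -2*X*Z**2 ↦ -2·6·1·9 = -108
  -2*Y**3 ↦ -2·1·0·1 = 0
  Y**2*Z ↦ 1·1·0·3 = 0
  3*Y*Z**2 ↦ 3·1·0·9 = 0
  3*Z**3 ↦ 3·1·1·27 = 81
Sum: F(6, 0, 3) = (-648) + (0) + (324) + (0) + (0) + (-108) + (0) + (0) + (0) + (81) = -351.
Reducing mod 7: -351 ≡ 6 (mod 7).
Since F(a, b, c) ≡ 6 ≠ 0 (mod 7), P does NOT lie on the curve.


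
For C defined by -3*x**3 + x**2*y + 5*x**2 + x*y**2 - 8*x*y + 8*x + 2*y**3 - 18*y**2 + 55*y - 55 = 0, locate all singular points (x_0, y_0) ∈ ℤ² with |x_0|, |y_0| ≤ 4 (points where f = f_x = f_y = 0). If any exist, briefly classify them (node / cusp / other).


Singular points: {(1, 3)}; classification: node.

Compute partial derivatives:
  f_x = -9*x**2 + 2*x*y + 10*x + y**2 - 8*y + 8.
  f_y = x**2 + 2*x*y - 8*x + 6*y**2 - 36*y + 55.
Scan x_0 ∈ {−4, ..., 4}. For each x_0, f_y(x_0, y) is a polynomial in y; find its integer roots y ∈ {−4, ..., 4}, then test f_x and f at those candidates.
  x = -4: f_y(-4, y) = 6*y**2 - 44*y + 103; no integer root y with |y| ≤ 4.
  x = -3: f_y(-3, y) = 6*y**2 - 42*y + 88; no integer root y with |y| ≤ 4.
  x = -2: f_y(-2, y) = 6*y**2 - 40*y + 75; no integer root y with |y| ≤ 4.
  x = -1: f_y(-1, y) = 6*y**2 - 38*y + 64; no integer root y with |y| ≤ 4.
  x = 0: f_y(0, y) = 6*y**2 - 36*y + 55; no integer root y with |y| ≤ 4.
  x = 1: f_y(1, y) = 6*y**2 - 34*y + 48; vanishes at y ∈ {3}. (1, 3): f_x = 0, f = 0 — SINGULAR.
  x = 2: f_y(2, y) = 6*y**2 - 32*y + 43; no integer root y with |y| ≤ 4.
  x = 3: f_y(3, y) = 6*y**2 - 30*y + 40; no integer root y with |y| ≤ 4.
  x = 4: f_y(4, y) = 6*y**2 - 28*y + 39; no integer root y with |y| ≤ 4.
Only singular point on the grid: (1, 3).
Classify: substitute x = 1 + u, y = 3 + v and expand: f = -3*u**3 + u**2*v - u**2 + u*v**2 + 2*v**3 + v**2.
No constant or linear terms (consistent with a singular point). Quadratic part: -u**2 + v**2. Cubic part: -3*u**3 + u**2*v + u*v**2 + 2*v**3.
The quadratic part v**2 - u**2 = (v − u)(v + u) splits into two distinct linear factors, so there are two distinct tangent lines y − 3 = ±(x − 1) — this is a node (ordinary double point).
Classification: node.


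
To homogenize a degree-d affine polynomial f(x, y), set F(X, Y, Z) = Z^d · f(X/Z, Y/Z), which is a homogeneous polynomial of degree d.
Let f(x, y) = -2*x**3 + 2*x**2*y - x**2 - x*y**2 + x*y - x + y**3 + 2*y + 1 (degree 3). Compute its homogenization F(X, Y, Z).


F(X, Y, Z) = -2*X**3 + 2*X**2*Y - X**2*Z - X*Y**2 + X*Y*Z - X*Z**2 + Y**3 + 2*Y*Z**2 + Z**3

deg(f) = 3.
Substitute x = X/Z, y = Y/Z into f, then multiply by Z^3.
  monomial -2·x^3·y^0 ↦ -2·X^3·Y^0·Z^0.
  monomial 2·x^2·y^1 ↦ 2·X^2·Y^1·Z^0.
  monomial -1·x^2·y^0 ↦ -1·X^2·Y^0·Z^1.
  monomial -1·x^1·y^2 ↦ -1·X^1·Y^2·Z^0.
  monomial 1·x^1·y^1 ↦ 1·X^1·Y^1·Z^1.
  monomial -1·x^1·y^0 ↦ -1·X^1·Y^0·Z^2.
  monomial 1·x^0·y^3 ↦ 1·X^0·Y^3·Z^0.
  monomial 2·x^0·y^1 ↦ 2·X^0·Y^1·Z^2.
  monomial 1·x^0·y^0 ↦ 1·X^0·Y^0·Z^3.
Collecting: F(X, Y, Z) = -2*X**3 + 2*X**2*Y - X**2*Z - X*Y**2 + X*Y*Z - X*Z**2 + Y**3 + 2*Y*Z**2 + Z**3.


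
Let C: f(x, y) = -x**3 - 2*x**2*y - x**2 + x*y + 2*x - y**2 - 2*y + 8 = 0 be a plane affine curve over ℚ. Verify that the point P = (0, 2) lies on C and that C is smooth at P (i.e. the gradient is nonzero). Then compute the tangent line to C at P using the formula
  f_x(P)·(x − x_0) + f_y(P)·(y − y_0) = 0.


Tangent line at P: 4*x - 6*y + 12 = 0.

Step 1: f(0, 2) = 0, so P lies on C.
Step 2: partial derivatives
  f_x(x, y) = -3*x**2 - 4*x*y - 2*x + y + 2, f_y(x, y) = -2*x**2 + x - 2*y - 2.
  f_x(P) = 4, f_y(P) = -6 (gradient nonzero, so P is smooth).
Step 3: tangent line at P: 4·(x − 0) + -6·(y − 2) = 0.
Expanding: 4*x - 6*y + 12 = 0.


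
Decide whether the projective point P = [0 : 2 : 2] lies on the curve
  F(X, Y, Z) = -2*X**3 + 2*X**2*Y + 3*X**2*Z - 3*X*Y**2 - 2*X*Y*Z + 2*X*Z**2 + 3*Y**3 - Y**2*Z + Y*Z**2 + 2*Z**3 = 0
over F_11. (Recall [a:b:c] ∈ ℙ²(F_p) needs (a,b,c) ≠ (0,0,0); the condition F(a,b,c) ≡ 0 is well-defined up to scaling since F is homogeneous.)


F(0,2,2) ≡ 7 (mod 11); P is NOT on the curve.

Evaluate F(0, 2, 2) term-by-term (mod 11).
  -2*X**3 ↦ -2·0·1·1 = 0
  2*X**2*Y ↦ 2·0·2·1 = 0
  3*X**2*Z ↦ 3·0·1·2 = 0
  -3*X*Y**2 ↦ -3·0·4·1 = 0
  -2*X*Y*Z ↦ -2·0·2·2 = 0
  2*X*Z**2 ↦ 2·0·1·4 = 0
  3*Y**3 ↦ 3·1·8·1 = 24
  -Y**2*Z ↦ -1·1·4·2 = -8
  Y*Z**2 ↦ 1·1·2·4 = 8
  2*Z**3 ↦ 2·1·1·8 = 16
Sum: F(0, 2, 2) = (0) + (0) + (0) + (0) + (0) + (0) + (24) + (-8) + (8) + (16) = 40.
Reducing mod 11: 40 ≡ 7 (mod 11).
Since F(a, b, c) ≡ 7 ≠ 0 (mod 11), P does NOT lie on the curve.


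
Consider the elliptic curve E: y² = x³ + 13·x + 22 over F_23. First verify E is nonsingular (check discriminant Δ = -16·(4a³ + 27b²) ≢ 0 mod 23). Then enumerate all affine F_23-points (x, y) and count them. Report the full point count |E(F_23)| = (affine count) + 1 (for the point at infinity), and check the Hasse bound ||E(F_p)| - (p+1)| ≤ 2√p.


Affine points = {(1, 6), (1, 17), (4, 0), (10, 5), (10, 18), (11, 1), (11, 22), (14, 2), (14, 21), (15, 2), (15, 21), (16, 5), (16, 18), (17, 2), (17, 21), (18, 4), (18, 19), (20, 5), (20, 18), (22, 10), (22, 13)}; affine count = 21; |E(F_23)| = 22.

Discriminant check: Δ ∝ 4a³ + 27b² = 4·13³ + 27·22² = 4·2197 + 27·484 ≡ 6 (mod 23). Nonzero ⇒ E is nonsingular.
For each x ∈ F_23, compute rhs = x³ + 13·x + 22 mod 23, then count y ∈ F_23 with y² ≡ rhs.
  x = 0: rhs = 22, matching y values: none (0 points).
  x = 1: rhs = 13, matching y values: 6, 17 (2 points).
  x = 2: rhs = 10, matching y values: none (0 points).
  x = 3: rhs = 19, matching y values: none (0 points).
  x = 4: rhs = 0, matching y values: 0 (1 points).
  x = 5: rhs = 5, matching y values: none (0 points).
  x = 6: rhs = 17, matching y values: none (0 points).
  x = 7: rhs = 19, matching y values: none (0 points).
  x = 8: rhs = 17, matching y values: none (0 points).
  x = 9: rhs = 17, matching y values: none (0 points).
  x = 10: rhs = 2, matching y values: 5, 18 (2 points).
  x = 11: rhs = 1, matching y values: 1, 22 (2 points).
  x = 12: rhs = 20, matching y values: none (0 points).
  x = 13: rhs = 19, matching y values: none (0 points).
  x = 14: rhs = 4, matching y values: 2, 21 (2 points).
  x = 15: rhs = 4, matching y values: 2, 21 (2 points).
  x = 16: rhs = 2, matching y values: 5, 18 (2 points).
  x = 17: rhs = 4, matching y values: 2, 21 (2 points).
  x = 18: rhs = 16, matching y values: 4, 19 (2 points).
  x = 19: rhs = 21, matching y values: none (0 points).
  x = 20: rhs = 2, matching y values: 5, 18 (2 points).
  x = 21: rhs = 11, matching y values: none (0 points).
  x = 22: rhs = 8, matching y values: 10, 13 (2 points).
Total affine count: 21.
Full point count |E(F_23)| = 21 + 1 = 22.
Hasse bound: |22 − (23+1)| = |-2| = 2 ≤ 2√23 ≈ 9.5917 ✓.


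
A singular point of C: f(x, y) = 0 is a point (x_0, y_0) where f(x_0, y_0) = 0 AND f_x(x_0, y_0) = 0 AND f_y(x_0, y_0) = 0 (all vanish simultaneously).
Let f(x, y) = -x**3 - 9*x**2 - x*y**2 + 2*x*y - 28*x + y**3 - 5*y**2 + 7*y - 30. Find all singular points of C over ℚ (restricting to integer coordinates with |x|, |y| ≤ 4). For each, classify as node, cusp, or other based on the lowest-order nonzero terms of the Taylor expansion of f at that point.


Singular points: {(-3, 1)}; classification: cusp.

Compute partial derivatives:
  f_x = -3*x**2 - 18*x - y**2 + 2*y - 28.
  f_y = -2*x*y + 2*x + 3*y**2 - 10*y + 7.
Scan x_0 ∈ {−4, ..., 4}. For each x_0, f_y(x_0, y) is a polynomial in y; find its integer roots y ∈ {−4, ..., 4}, then test f_x and f at those candidates.
  x = -4: f_y(-4, y) = 3*y**2 - 2*y - 1; vanishes at y ∈ {1}. (-4, 1): f_x = -3 ≠ 0.
  x = -3: f_y(-3, y) = 3*y**2 - 4*y + 1; vanishes at y ∈ {1}. (-3, 1): f_x = 0, f = 0 — SINGULAR.
  x = -2: f_y(-2, y) = 3*y**2 - 6*y + 3; vanishes at y ∈ {1}. (-2, 1): f_x = -3 ≠ 0.
  x = -1: f_y(-1, y) = 3*y**2 - 8*y + 5; vanishes at y ∈ {1}. (-1, 1): f_x = -12 ≠ 0.
  x = 0: f_y(0, y) = 3*y**2 - 10*y + 7; vanishes at y ∈ {1}. (0, 1): f_x = -27 ≠ 0.
  x = 1: f_y(1, y) = 3*y**2 - 12*y + 9; vanishes at y ∈ {1, 3}. (1, 1): f_x = -48 ≠ 0; (1, 3): f_x = -52 ≠ 0.
  x = 2: f_y(2, y) = 3*y**2 - 14*y + 11; vanishes at y ∈ {1}. (2, 1): f_x = -75 ≠ 0.
  x = 3: f_y(3, y) = 3*y**2 - 16*y + 13; vanishes at y ∈ {1}. (3, 1): f_x = -108 ≠ 0.
  x = 4: f_y(4, y) = 3*y**2 - 18*y + 15; vanishes at y ∈ {1}. (4, 1): f_x = -147 ≠ 0.
Only singular point on the grid: (-3, 1).
Classify: substitute x = -3 + u, y = 1 + v and expand: f = -u**3 - u*v**2 + v**3 + v**2.
No constant or linear terms (consistent with a singular point). Quadratic part: v**2. Cubic part: -u**3 - u*v**2 + v**3.
The quadratic part v**2 is a perfect square, so there is a single (double) tangent line v = 0, i.e. y = 1. Restricting the cubic part to that line (v = 0) leaves -u**3 ≠ 0, so f is not divisible by v and the branch is v² ≈ u**3 to lowest order — this is a cusp.
Classification: cusp.


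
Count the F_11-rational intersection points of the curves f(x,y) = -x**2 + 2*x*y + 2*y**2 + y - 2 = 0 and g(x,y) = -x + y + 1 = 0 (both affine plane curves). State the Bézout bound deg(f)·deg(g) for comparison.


Common zeros: {(3, 2), (6, 5)}; count = 2; Bézout bound = 2.

deg(f) = 2, deg(g) = 1, so Bézout bound = 2.
Scan x ∈ F_11. For each x, list the y ∈ F_11 with f(x, y) ≡ 0 and those with g(x, y) ≡ 0 (mod 11); the common zeros in that column are the intersection.
  x = 0: f ≡ 0 at y ∈ ∅; g ≡ 0 at y ∈ {10}; common: ∅.
  x = 1: f ≡ 0 at y ∈ {2}; g ≡ 0 at y ∈ {0}; common: ∅.
  x = 2: f ≡ 0 at y ∈ ∅; g ≡ 0 at y ∈ {1}; common: ∅.
  x = 3: f ≡ 0 at y ∈ {0, 2}; g ≡ 0 at y ∈ {2}; common: {2}.
  x = 4: f ≡ 0 at y ∈ {5, 7}; g ≡ 0 at y ∈ {3}; common: ∅.
  x = 5: f ≡ 0 at y ∈ ∅; g ≡ 0 at y ∈ {4}; common: ∅.
  x = 6: f ≡ 0 at y ∈ {5}; g ≡ 0 at y ∈ {5}; common: {5}.
  x = 7: f ≡ 0 at y ∈ ∅; g ≡ 0 at y ∈ {6}; common: ∅.
  x = 8: f ≡ 0 at y ∈ {0, 8}; g ≡ 0 at y ∈ {7}; common: ∅.
  x = 9: f ≡ 0 at y ∈ ∅; g ≡ 0 at y ∈ {8}; common: ∅.
  x = 10: f ≡ 0 at y ∈ {7, 10}; g ≡ 0 at y ∈ {9}; common: ∅.
Collecting: common zeros = {(3, 2), (6, 5)}, so the count is 2.
Comparison with the Bézout bound: 2 ≤ 2 = deg(f)·deg(g), as expected for curves with no common component (the bound is attained).


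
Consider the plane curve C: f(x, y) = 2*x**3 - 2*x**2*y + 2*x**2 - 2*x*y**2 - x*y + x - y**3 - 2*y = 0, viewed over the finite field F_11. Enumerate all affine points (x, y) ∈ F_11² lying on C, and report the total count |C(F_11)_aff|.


Affine F_11-points: {(0, 0), (0, 3), (0, 8), (1, 3), (2, 2), (3, 6), (5, 2), (6, 4), (7, 9), (8, 5), (9, 8)}; count = 11.

For each of the 121 pairs (x, y) ∈ F_11², evaluate f(x, y) mod 11. Record the zeros.
  x = 0: [0↦0, 1↦8, 2↦10, 3↦0, 4↦5, 5↦8, 6↦3, 7↦6, 8↦0, 9↦1, 10↦3]  zeros at y ∈ {0, 3, 8}
  x = 1: [0↦5, 1↦8, 2↦1, 3↦0, 4↦10, 5↦3, 6↦6, 7↦2, 8↦7, 9↦4, 10↦9]  zeros at y ∈ {3}
  x = 2: [0↦4, 1↦9, 2↦0, 3↦4, 4↦4, 5↦5, 6↦1, 7↦8, 8↦9, 9↦9, 10↦2]  zeros at y ∈ {2}
  x = 3: [0↦9, 1↦1, 2↦8, 3↦2, 4↦10, 5↦4, 6↦0, 7↦3, 8↦7, 9↦6, 10↦5]  zeros at y ∈ {6}
  x = 4: [0↦10, 1↦7, 2↦4, 3↦6, 4↦7, 5↦1, 6↦4, 7↦10, 8↦2, 9↦7, 10↦8]  zeros at y ∈ ∅
  x = 5: [0↦8, 1↦6, 2↦0, 3↦6, 4↦7, 5↦8, 6↦3, 7↦8, 8↦6, 9↦2, 10↦1]  zeros at y ∈ {2}
  x = 6: [0↦4, 1↦10, 2↦8, 3↦3, 4↦0, 5↦4, 6↦9, 7↦9, 8↦9, 9↦3, 10↦7]  zeros at y ∈ {4}
  x = 7: [0↦10, 1↦9, 2↦7, 3↦9, 4↦9, 5↦1, 6↦1, 7↦3, 8↦1, 9↦0, 10↦5]  zeros at y ∈ {9}
  x = 8: [0↦5, 1↦4, 2↦9, 3↦3, 4↦2, 5↦0, 6↦2, 7↦2, 8↦5, 9↦5, 10↦7]  zeros at y ∈ {5}
  x = 9: [0↦1, 1↦7, 2↦4, 3↦8, 4↦2, 5↦2, 6↦2, 7↦7, 8↦0, 9↦8, 10↦3]  zeros at y ∈ {8}
  x = 10: [0↦10, 1↦8, 2↦4, 3↦3, 4↦10, 5↦8, 6↦2, 7↦8, 8↦9, 9↦10, 10↦5]  zeros at y ∈ ∅
Collecting zeros: affine points = {(0, 0), (0, 3), (0, 8), (1, 3), (2, 2), (3, 6), (5, 2), (6, 4), (7, 9), (8, 5), (9, 8)}.
Total count |C(F_11)_aff| = 11.


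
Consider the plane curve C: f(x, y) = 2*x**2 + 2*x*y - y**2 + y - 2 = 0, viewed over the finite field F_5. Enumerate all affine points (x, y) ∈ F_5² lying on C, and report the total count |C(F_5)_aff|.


Affine F_5-points: {(1, 0), (1, 3), (2, 1), (2, 4), (4, 0), (4, 4)}; count = 6.

For each of the 25 pairs (x, y) ∈ F_5², evaluate f(x, y) mod 5. Record the zeros.
  x = 0: [0↦3, 1↦3, 2↦1, 3↦2, 4↦1]  zeros at y ∈ ∅
  x = 1: [0↦0, 1↦2, 2↦2, 3↦0, 4↦1]  zeros at y ∈ {0, 3}
  x = 2: [0↦1, 1↦0, 2↦2, 3↦2, 4↦0]  zeros at y ∈ {1, 4}
  x = 3: [0↦1, 1↦2, 2↦1, 3↦3, 4↦3]  zeros at y ∈ ∅
  x = 4: [0↦0, 1↦3, 2↦4, 3↦3, 4↦0]  zeros at y ∈ {0, 4}
Collecting zeros: affine points = {(1, 0), (1, 3), (2, 1), (2, 4), (4, 0), (4, 4)}.
Total count |C(F_5)_aff| = 6.


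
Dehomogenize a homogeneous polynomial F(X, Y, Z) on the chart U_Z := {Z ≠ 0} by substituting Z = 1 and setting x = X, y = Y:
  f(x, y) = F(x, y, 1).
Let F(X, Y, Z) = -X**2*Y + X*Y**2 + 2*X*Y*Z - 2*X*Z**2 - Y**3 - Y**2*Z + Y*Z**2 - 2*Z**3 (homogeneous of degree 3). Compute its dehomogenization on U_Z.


f(x, y) = -x**2*y + x*y**2 + 2*x*y - 2*x - y**3 - y**2 + y - 2

On U_Z we set Z = 1. Each monomial c·X^i·Y^j·Z^k in F becomes c·x^i·y^j·1^k = c·x^i·y^j.
Substituting Z = 1: F(X, Y, 1) = -x**2*y + x*y**2 + 2*x*y - 2*x - y**3 - y**2 + y - 2.
Note: deg(f) ≤ deg(F) = 3; strict inequality happens when F is divisible by Z (lost terms).


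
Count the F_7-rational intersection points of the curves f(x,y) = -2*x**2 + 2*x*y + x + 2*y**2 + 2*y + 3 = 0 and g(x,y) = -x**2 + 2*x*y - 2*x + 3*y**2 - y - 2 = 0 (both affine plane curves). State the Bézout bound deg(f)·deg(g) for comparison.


Common zeros: {(0, 1)}; count = 1; Bézout bound = 4.

deg(f) = 2, deg(g) = 2, so Bézout bound = 4.
Scan x ∈ F_7. For each x, list the y ∈ F_7 with f(x, y) ≡ 0 and those with g(x, y) ≡ 0 (mod 7); the common zeros in that column are the intersection.
  x = 0: f ≡ 0 at y ∈ {1, 5}; g ≡ 0 at y ∈ {1, 4}; common: {1}.
  x = 1: f ≡ 0 at y ∈ {6}; g ≡ 0 at y ∈ ∅; common: ∅.
  x = 2: f ≡ 0 at y ∈ {5, 6}; g ≡ 0 at y ∈ ∅; common: ∅.
  x = 3: f ≡ 0 at y ∈ ∅; g ≡ 0 at y ∈ ∅; common: ∅.
  x = 4: f ≡ 0 at y ∈ ∅; g ≡ 0 at y ∈ {2, 5}; common: ∅.
  x = 5: f ≡ 0 at y ∈ {0, 1}; g ≡ 0 at y ∈ {2}; common: ∅.
  x = 6: f ≡ 0 at y ∈ {0}; g ≡ 0 at y ∈ {4}; common: ∅.
Collecting: common zeros = {(0, 1)}, so the count is 1.
Comparison with the Bézout bound: 1 ≤ 4 = deg(f)·deg(g), as expected for curves with no common component (the affine F_7-count falls short of the bound because intersections may lie at infinity, over extension fields, or carry multiplicity).


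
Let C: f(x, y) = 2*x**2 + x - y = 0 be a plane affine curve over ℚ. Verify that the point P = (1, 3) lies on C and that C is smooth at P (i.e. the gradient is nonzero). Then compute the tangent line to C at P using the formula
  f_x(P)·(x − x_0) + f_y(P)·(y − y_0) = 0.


Tangent line at P: 5*x - y - 2 = 0.

Step 1: f(1, 3) = 0, so P lies on C.
Step 2: partial derivatives
  f_x(x, y) = 4*x + 1, f_y(x, y) = -1.
  f_x(P) = 5, f_y(P) = -1 (gradient nonzero, so P is smooth).
Step 3: tangent line at P: 5·(x − 1) + -1·(y − 3) = 0.
Expanding: 5*x - y - 2 = 0.


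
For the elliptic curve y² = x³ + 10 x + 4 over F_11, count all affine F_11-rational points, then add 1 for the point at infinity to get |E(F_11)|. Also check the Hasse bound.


Affine points = {(0, 2), (0, 9), (1, 2), (1, 9), (4, 3), (4, 8), (5, 5), (5, 6), (6, 4), (6, 7), (9, 3), (9, 8), (10, 2), (10, 9)}; affine count = 14; |E(F_11)| = 15.

Discriminant check: Δ ∝ 4a³ + 27b² = 4·10³ + 27·4² = 4·1000 + 27·16 ≡ 10 (mod 11). Nonzero ⇒ E is nonsingular.
For each x ∈ F_11, compute rhs = x³ + 10·x + 4 mod 11, then count y ∈ F_11 with y² ≡ rhs.
  x = 0: rhs = 4, matching y values: 2, 9 (2 points).
  x = 1: rhs = 4, matching y values: 2, 9 (2 points).
  x = 2: rhs = 10, matching y values: none (0 points).
  x = 3: rhs = 6, matching y values: none (0 points).
  x = 4: rhs = 9, matching y values: 3, 8 (2 points).
  x = 5: rhs = 3, matching y values: 5, 6 (2 points).
  x = 6: rhs = 5, matching y values: 4, 7 (2 points).
  x = 7: rhs = 10, matching y values: none (0 points).
  x = 8: rhs = 2, matching y values: none (0 points).
  x = 9: rhs = 9, matching y values: 3, 8 (2 points).
  x = 10: rhs = 4, matching y values: 2, 9 (2 points).
Total affine count: 14.
Full point count |E(F_11)| = 14 + 1 = 15.
Hasse bound: |15 − (11+1)| = |3| = 3 ≤ 2√11 ≈ 6.6332 ✓.


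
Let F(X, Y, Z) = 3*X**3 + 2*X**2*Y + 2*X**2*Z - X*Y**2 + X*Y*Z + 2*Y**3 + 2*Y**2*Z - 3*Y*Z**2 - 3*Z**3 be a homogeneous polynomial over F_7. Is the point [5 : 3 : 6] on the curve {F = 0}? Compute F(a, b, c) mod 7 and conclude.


F(5,3,6) ≡ 4 (mod 7); P is NOT on the curve.

Evaluate F(5, 3, 6) term-by-term (mod 7).
  3*X**3 ↦ 3·125·1·1 = 375
  2*X**2*Y ↦ 2·25·3·1 = 150
  2*X**2*Z ↦ 2·25·1·6 = 300
  -X*Y**2 ↦ -1·5·9·1 = -45
  X*Y*Z ↦ 1·5·3·6 = 90
  2*Y**3 ↦ 2·1·27·1 = 54
  2*Y**2*Z ↦ 2·1·9·6 = 108
  -3*Y*Z**2 ↦ -3·1·3·36 = -324
  -3*Z**3 ↦ -3·1·1·216 = -648
Sum: F(5, 3, 6) = (375) + (150) + (300) + (-45) + (90) + (54) + (108) + (-324) + (-648) = 60.
Reducing mod 7: 60 ≡ 4 (mod 7).
Since F(a, b, c) ≡ 4 ≠ 0 (mod 7), P does NOT lie on the curve.


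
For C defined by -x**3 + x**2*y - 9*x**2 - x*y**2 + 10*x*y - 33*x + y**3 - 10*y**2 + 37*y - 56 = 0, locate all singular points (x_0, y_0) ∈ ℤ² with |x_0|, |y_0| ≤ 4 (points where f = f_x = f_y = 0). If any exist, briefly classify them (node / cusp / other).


Singular points: {(-2, 3)}; classification: cusp.

Compute partial derivatives:
  f_x = -3*x**2 + 2*x*y - 18*x - y**2 + 10*y - 33.
  f_y = x**2 - 2*x*y + 10*x + 3*y**2 - 20*y + 37.
Scan x_0 ∈ {−4, ..., 4}. For each x_0, f_y(x_0, y) is a polynomial in y; find its integer roots y ∈ {−4, ..., 4}, then test f_x and f at those candidates.
  x = -4: f_y(-4, y) = 3*y**2 - 12*y + 13; no integer root y with |y| ≤ 4.
  x = -3: f_y(-3, y) = 3*y**2 - 14*y + 16; vanishes at y ∈ {2}. (-3, 2): f_x = -2 ≠ 0.
  x = -2: f_y(-2, y) = 3*y**2 - 16*y + 21; vanishes at y ∈ {3}. (-2, 3): f_x = 0, f = 0 — SINGULAR.
  x = -1: f_y(-1, y) = 3*y**2 - 18*y + 28; no integer root y with |y| ≤ 4.
  x = 0: f_y(0, y) = 3*y**2 - 20*y + 37; no integer root y with |y| ≤ 4.
  x = 1: f_y(1, y) = 3*y**2 - 22*y + 48; no integer root y with |y| ≤ 4.
  x = 2: f_y(2, y) = 3*y**2 - 24*y + 61; no integer root y with |y| ≤ 4.
  x = 3: f_y(3, y) = 3*y**2 - 26*y + 76; no integer root y with |y| ≤ 4.
  x = 4: f_y(4, y) = 3*y**2 - 28*y + 93; no integer root y with |y| ≤ 4.
Only singular point on the grid: (-2, 3).
Classify: substitute x = -2 + u, y = 3 + v and expand: f = -u**3 + u**2*v - u*v**2 + v**3 + v**2.
No constant or linear terms (consistent with a singular point). Quadratic part: v**2. Cubic part: -u**3 + u**2*v - u*v**2 + v**3.
The quadratic part v**2 is a perfect square, so there is a single (double) tangent line v = 0, i.e. y = 3. Restricting the cubic part to that line (v = 0) leaves -u**3 ≠ 0, so f is not divisible by v and the branch is v² ≈ u**3 to lowest order — this is a cusp.
Classification: cusp.


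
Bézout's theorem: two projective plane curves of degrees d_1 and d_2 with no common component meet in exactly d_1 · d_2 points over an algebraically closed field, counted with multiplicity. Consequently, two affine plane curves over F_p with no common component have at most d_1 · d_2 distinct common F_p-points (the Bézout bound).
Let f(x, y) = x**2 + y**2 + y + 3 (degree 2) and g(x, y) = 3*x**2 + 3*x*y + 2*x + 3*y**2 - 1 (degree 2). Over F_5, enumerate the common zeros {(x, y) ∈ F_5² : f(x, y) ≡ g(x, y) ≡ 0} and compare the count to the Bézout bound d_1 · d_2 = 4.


Common zeros: ∅; count = 0; Bézout bound = 4.

deg(f) = 2, deg(g) = 2, so Bézout bound = 4.
Scan x ∈ F_5. For each x, list the y ∈ F_5 with f(x, y) ≡ 0 and those with g(x, y) ≡ 0 (mod 5); the common zeros in that column are the intersection.
  x = 0: f ≡ 0 at y ∈ {1, 3}; g ≡ 0 at y ∈ ∅; common: ∅.
  x = 1: f ≡ 0 at y ∈ {2}; g ≡ 0 at y ∈ {1, 3}; common: ∅.
  x = 2: f ≡ 0 at y ∈ ∅; g ≡ 0 at y ∈ {0, 3}; common: ∅.
  x = 3: f ≡ 0 at y ∈ ∅; g ≡ 0 at y ∈ ∅; common: ∅.
  x = 4: f ≡ 0 at y ∈ {2}; g ≡ 0 at y ∈ {0, 1}; common: ∅.
Collecting: common zeros = ∅, so the count is 0.
Comparison with the Bézout bound: 0 ≤ 4 = deg(f)·deg(g), as expected for curves with no common component (the affine F_5-count falls short of the bound because intersections may lie at infinity, over extension fields, or carry multiplicity).


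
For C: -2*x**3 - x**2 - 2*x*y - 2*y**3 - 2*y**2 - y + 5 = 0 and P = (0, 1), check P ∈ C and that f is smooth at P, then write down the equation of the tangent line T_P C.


Tangent line at P: -2*x - 11*y + 11 = 0.

Step 1: f(0, 1) = 0, so P lies on C.
Step 2: partial derivatives
  f_x(x, y) = -6*x**2 - 2*x - 2*y, f_y(x, y) = -2*x - 6*y**2 - 4*y - 1.
  f_x(P) = -2, f_y(P) = -11 (gradient nonzero, so P is smooth).
Step 3: tangent line at P: -2·(x − 0) + -11·(y − 1) = 0.
Expanding: -2*x - 11*y + 11 = 0.


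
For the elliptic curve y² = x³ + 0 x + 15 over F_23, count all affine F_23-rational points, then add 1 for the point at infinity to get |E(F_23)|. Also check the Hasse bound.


Affine points = {(1, 4), (1, 19), (2, 0), (5, 5), (5, 18), (6, 1), (6, 22), (7, 6), (7, 17), (9, 10), (9, 13), (10, 7), (10, 16), (11, 9), (11, 14), (12, 8), (12, 15), (13, 2), (13, 21), (15, 3), (15, 20), (17, 11), (17, 12)}; affine count = 23; |E(F_23)| = 24.

Discriminant check: Δ ∝ 4a³ + 27b² = 4·0³ + 27·15² = 4·0 + 27·225 ≡ 3 (mod 23). Nonzero ⇒ E is nonsingular.
For each x ∈ F_23, compute rhs = x³ + 0·x + 15 mod 23, then count y ∈ F_23 with y² ≡ rhs.
  x = 0: rhs = 15, matching y values: none (0 points).
  x = 1: rhs = 16, matching y values: 4, 19 (2 points).
  x = 2: rhs = 0, matching y values: 0 (1 points).
  x = 3: rhs = 19, matching y values: none (0 points).
  x = 4: rhs = 10, matching y values: none (0 points).
  x = 5: rhs = 2, matching y values: 5, 18 (2 points).
  x = 6: rhs = 1, matching y values: 1, 22 (2 points).
  x = 7: rhs = 13, matching y values: 6, 17 (2 points).
  x = 8: rhs = 21, matching y values: none (0 points).
  x = 9: rhs = 8, matching y values: 10, 13 (2 points).
  x = 10: rhs = 3, matching y values: 7, 16 (2 points).
  x = 11: rhs = 12, matching y values: 9, 14 (2 points).
  x = 12: rhs = 18, matching y values: 8, 15 (2 points).
  x = 13: rhs = 4, matching y values: 2, 21 (2 points).
  x = 14: rhs = 22, matching y values: none (0 points).
  x = 15: rhs = 9, matching y values: 3, 20 (2 points).
  x = 16: rhs = 17, matching y values: none (0 points).
  x = 17: rhs = 6, matching y values: 11, 12 (2 points).
  x = 18: rhs = 5, matching y values: none (0 points).
  x = 19: rhs = 20, matching y values: none (0 points).
  x = 20: rhs = 11, matching y values: none (0 points).
  x = 21: rhs = 7, matching y values: none (0 points).
  x = 22: rhs = 14, matching y values: none (0 points).
Total affine count: 23.
Full point count |E(F_23)| = 23 + 1 = 24.
Hasse bound: |24 − (23+1)| = |0| = 0 ≤ 2√23 ≈ 9.5917 ✓.
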